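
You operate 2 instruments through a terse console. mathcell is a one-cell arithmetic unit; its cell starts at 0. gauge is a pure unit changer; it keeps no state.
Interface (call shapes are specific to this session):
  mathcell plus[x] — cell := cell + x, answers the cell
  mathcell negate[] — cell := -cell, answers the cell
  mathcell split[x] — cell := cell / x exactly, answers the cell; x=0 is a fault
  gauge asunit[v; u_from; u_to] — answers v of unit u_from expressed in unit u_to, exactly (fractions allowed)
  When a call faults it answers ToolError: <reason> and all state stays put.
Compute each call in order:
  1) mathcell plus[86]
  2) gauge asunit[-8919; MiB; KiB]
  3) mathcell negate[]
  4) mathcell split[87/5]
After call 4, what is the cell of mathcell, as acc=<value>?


Answer: acc=-430/87

Derivation:
·→ mathcell plus(x: 86)
·← 86
·→ gauge asunit(v: -8919, u_from: MiB, u_to: KiB)
·← -9133056
·→ mathcell negate()
·← -86
·→ mathcell split(x: 87/5)
·← -430/87


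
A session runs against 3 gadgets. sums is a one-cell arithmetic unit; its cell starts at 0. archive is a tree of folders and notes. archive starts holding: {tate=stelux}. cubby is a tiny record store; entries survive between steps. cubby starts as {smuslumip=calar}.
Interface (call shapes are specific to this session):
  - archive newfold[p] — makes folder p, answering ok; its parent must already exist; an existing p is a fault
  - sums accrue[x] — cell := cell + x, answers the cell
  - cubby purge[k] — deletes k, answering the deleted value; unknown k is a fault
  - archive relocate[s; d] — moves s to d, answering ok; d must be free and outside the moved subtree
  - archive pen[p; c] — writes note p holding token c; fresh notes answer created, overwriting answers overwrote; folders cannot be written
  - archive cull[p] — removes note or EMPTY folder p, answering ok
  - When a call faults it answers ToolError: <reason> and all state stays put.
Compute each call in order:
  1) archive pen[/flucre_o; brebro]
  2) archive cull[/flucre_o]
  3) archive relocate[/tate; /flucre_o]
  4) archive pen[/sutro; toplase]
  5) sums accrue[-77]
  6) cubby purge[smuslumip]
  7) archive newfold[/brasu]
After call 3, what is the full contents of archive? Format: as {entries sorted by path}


Step: archive pen[p→/flucre_o; c→brebro]
Result: created
Step: archive cull[p→/flucre_o]
Result: ok
Step: archive relocate[s→/tate; d→/flucre_o]
Result: ok
Step: archive pen[p→/sutro; c→toplase]
Result: created
Step: sums accrue[x→-77]
Result: -77
Step: cubby purge[k→smuslumip]
Result: calar
Step: archive newfold[p→/brasu]
Result: ok

Answer: {flucre_o=stelux}


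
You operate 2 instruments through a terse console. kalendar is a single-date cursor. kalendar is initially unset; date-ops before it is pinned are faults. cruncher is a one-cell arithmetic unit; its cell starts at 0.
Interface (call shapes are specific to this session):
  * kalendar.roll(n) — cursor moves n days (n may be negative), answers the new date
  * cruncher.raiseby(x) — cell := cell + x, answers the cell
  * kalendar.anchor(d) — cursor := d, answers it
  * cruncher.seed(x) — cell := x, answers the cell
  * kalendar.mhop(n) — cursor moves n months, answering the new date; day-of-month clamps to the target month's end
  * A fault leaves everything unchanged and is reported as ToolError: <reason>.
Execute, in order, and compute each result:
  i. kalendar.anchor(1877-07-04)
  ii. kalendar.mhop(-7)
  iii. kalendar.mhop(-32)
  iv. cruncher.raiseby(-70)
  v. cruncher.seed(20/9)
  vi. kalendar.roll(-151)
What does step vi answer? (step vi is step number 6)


Answer: 1873-11-04

Derivation:
·→ anchor(d='1877-07-04')
·← 1877-07-04
·→ mhop(n='-7')
·← 1876-12-04
·→ mhop(n='-32')
·← 1874-04-04
·→ raiseby(x='-70')
·← -70
·→ seed(x='20/9')
·← 20/9
·→ roll(n='-151')
·← 1873-11-04


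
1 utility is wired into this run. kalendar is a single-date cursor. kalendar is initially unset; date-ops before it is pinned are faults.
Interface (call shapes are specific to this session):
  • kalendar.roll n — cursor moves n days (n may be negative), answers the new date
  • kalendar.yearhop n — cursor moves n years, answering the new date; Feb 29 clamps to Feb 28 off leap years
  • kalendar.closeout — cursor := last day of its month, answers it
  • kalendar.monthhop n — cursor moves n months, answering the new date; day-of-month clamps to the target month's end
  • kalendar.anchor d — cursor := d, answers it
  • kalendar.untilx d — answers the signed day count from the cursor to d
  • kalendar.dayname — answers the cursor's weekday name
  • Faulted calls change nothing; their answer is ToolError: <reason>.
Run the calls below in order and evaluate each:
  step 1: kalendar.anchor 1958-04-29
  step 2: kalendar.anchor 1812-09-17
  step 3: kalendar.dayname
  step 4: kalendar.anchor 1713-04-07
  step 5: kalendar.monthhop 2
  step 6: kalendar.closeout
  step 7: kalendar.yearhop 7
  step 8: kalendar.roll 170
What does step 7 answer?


Answer: 1720-06-30

Derivation:
I try kalendar.anchor with d→1958-04-29, → 1958-04-29.
Now I run kalendar.anchor with d→1812-09-17, → 1812-09-17.
Next I call kalendar.dayname, giving Thursday.
Then kalendar.anchor with d→1713-04-07, which returns 1713-04-07.
I invoke kalendar.monthhop with n→2, yielding 1713-06-07.
I use kalendar.closeout(), yielding 1713-06-30.
I use kalendar.yearhop with n→7, and observe 1720-06-30.
I invoke kalendar.roll with n→170, giving 1720-12-17.


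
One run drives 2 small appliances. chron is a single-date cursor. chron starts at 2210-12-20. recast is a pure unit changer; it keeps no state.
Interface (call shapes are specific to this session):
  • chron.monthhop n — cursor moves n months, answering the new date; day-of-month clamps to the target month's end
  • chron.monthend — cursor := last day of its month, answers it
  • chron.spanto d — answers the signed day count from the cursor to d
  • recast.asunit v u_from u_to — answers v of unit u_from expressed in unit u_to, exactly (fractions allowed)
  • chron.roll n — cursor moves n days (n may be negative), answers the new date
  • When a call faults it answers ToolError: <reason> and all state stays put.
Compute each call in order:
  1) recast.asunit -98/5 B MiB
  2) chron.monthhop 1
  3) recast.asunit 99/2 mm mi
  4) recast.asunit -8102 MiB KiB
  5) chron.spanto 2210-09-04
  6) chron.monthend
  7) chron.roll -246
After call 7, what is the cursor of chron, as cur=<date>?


Answer: cur=2210-05-30

Derivation:
-> recast.asunit(-98/5, B, MiB)
<- -49/2621440
-> chron.monthhop(1)
<- 2211-01-20
-> recast.asunit(99/2, mm, mi)
<- 1/32512
-> recast.asunit(-8102, MiB, KiB)
<- -8296448
-> chron.spanto(2210-09-04)
<- -138
-> chron.monthend()
<- 2211-01-31
-> chron.roll(-246)
<- 2210-05-30


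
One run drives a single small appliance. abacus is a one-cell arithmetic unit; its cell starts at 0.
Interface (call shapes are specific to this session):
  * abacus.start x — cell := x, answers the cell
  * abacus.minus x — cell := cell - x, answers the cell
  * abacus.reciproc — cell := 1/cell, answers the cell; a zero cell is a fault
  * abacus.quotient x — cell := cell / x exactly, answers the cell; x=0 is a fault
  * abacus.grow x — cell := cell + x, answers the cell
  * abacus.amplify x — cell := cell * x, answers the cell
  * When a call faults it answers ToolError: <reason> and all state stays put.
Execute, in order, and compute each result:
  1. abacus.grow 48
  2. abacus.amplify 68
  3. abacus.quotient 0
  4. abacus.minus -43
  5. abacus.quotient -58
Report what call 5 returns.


% abacus.grow x=48
  48
% abacus.amplify x=68
  3264
% abacus.quotient x=0
  ToolError: division by zero
% abacus.minus x=-43
  3307
% abacus.quotient x=-58
  -3307/58

Answer: -3307/58


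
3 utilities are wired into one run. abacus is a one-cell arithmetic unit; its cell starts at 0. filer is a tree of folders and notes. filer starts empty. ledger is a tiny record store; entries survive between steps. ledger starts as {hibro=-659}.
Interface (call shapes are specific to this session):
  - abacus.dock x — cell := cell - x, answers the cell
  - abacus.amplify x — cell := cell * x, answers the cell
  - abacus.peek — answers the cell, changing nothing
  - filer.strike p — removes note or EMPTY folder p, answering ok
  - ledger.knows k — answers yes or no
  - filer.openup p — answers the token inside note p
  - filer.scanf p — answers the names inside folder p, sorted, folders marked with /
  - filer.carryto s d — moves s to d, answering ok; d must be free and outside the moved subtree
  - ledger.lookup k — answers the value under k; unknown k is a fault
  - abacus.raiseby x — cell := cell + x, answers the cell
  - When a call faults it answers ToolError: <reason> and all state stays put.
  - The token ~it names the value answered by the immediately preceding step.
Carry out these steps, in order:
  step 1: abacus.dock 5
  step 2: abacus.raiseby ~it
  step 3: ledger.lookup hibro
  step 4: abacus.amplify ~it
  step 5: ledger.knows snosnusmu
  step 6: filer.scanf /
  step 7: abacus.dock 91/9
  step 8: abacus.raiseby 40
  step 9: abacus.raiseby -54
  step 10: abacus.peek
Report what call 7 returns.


Answer: 59219/9

Derivation:
% abacus.dock x: 5
= -5
% abacus.raiseby x: ~it
= -10
% ledger.lookup k: hibro
= -659
% abacus.amplify x: ~it
= 6590
% ledger.knows k: snosnusmu
= no
% filer.scanf p: /
= []
% abacus.dock x: 91/9
= 59219/9
% abacus.raiseby x: 40
= 59579/9
% abacus.raiseby x: -54
= 59093/9
% abacus.peek
= 59093/9


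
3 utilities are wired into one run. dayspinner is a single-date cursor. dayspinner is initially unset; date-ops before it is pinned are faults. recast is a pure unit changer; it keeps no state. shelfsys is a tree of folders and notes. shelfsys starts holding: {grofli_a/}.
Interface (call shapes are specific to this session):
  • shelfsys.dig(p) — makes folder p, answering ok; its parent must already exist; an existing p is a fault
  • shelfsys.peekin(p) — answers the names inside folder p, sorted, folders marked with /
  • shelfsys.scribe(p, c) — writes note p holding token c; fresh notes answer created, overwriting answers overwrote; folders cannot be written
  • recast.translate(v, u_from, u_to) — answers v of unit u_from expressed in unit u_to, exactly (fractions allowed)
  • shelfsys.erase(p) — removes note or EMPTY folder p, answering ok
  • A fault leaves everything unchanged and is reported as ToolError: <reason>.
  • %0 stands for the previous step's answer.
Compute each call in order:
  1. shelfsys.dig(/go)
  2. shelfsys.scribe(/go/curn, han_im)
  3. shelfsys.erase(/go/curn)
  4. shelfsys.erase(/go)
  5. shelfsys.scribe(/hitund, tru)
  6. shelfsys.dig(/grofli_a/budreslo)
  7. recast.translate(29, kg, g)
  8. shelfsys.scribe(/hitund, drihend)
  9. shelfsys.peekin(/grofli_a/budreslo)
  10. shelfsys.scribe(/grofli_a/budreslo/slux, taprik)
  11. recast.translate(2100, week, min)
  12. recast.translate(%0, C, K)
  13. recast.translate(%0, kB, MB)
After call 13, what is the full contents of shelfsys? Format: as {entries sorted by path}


$ dig p='/go'
= ok
$ scribe p='/go/curn' c='han_im'
= created
$ erase p='/go/curn'
= ok
$ erase p='/go'
= ok
$ scribe p='/hitund' c='tru'
= created
$ dig p='/grofli_a/budreslo'
= ok
$ translate v='29' u_from='kg' u_to='g'
= 29000
$ scribe p='/hitund' c='drihend'
= overwrote
$ peekin p='/grofli_a/budreslo'
= []
$ scribe p='/grofli_a/budreslo/slux' c='taprik'
= created
$ translate v='2100' u_from='week' u_to='min'
= 21168000
$ translate v='%0' u_from='C' u_to='K'
= 423365463/20
$ translate v='%0' u_from='kB' u_to='MB'
= 423365463/20000

Answer: {grofli_a/, grofli_a/budreslo/, grofli_a/budreslo/slux=taprik, hitund=drihend}


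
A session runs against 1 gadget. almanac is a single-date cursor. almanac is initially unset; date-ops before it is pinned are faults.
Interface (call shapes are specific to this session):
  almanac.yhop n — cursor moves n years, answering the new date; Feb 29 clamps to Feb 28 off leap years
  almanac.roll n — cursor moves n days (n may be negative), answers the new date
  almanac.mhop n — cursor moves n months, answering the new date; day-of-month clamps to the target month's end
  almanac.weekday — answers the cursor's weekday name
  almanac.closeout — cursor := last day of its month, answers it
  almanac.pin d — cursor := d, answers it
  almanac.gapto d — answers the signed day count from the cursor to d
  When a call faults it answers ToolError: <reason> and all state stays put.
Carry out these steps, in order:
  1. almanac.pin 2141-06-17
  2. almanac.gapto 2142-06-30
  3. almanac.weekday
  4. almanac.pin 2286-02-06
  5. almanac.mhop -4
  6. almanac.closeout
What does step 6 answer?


Answer: 2285-10-31

Derivation:
Do: pin[d: 2141-06-17]
See: 2141-06-17
Do: gapto[d: 2142-06-30]
See: 378
Do: weekday[]
See: Saturday
Do: pin[d: 2286-02-06]
See: 2286-02-06
Do: mhop[n: -4]
See: 2285-10-06
Do: closeout[]
See: 2285-10-31


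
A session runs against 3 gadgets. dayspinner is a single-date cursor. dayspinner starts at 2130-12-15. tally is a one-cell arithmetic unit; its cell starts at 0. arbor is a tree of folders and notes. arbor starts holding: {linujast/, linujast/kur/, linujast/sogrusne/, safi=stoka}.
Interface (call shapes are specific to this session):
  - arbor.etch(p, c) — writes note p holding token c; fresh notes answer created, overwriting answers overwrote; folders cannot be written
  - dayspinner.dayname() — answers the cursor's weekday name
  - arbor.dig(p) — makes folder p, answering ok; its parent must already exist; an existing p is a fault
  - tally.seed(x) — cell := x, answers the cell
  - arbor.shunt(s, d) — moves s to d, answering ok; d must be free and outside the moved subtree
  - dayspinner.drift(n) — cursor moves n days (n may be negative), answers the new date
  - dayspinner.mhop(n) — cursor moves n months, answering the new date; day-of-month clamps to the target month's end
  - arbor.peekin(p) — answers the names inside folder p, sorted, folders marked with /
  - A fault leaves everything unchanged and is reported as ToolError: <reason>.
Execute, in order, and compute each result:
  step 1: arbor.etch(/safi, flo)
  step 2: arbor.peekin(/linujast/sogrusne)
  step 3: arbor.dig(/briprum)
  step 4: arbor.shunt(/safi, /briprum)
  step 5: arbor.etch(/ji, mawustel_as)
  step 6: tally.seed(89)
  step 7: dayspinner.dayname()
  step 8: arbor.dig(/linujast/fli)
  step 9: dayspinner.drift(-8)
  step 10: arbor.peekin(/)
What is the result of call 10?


Answer: [briprum/, ji, linujast/, safi]

Derivation:
CALL arbor.etch[/safi; flo]
RET  overwrote
CALL arbor.peekin[/linujast/sogrusne]
RET  []
CALL arbor.dig[/briprum]
RET  ok
CALL arbor.shunt[/safi; /briprum]
RET  ToolError: exists
CALL arbor.etch[/ji; mawustel_as]
RET  created
CALL tally.seed[89]
RET  89
CALL dayspinner.dayname[]
RET  Friday
CALL arbor.dig[/linujast/fli]
RET  ok
CALL dayspinner.drift[-8]
RET  2130-12-07
CALL arbor.peekin[/]
RET  [briprum/, ji, linujast/, safi]


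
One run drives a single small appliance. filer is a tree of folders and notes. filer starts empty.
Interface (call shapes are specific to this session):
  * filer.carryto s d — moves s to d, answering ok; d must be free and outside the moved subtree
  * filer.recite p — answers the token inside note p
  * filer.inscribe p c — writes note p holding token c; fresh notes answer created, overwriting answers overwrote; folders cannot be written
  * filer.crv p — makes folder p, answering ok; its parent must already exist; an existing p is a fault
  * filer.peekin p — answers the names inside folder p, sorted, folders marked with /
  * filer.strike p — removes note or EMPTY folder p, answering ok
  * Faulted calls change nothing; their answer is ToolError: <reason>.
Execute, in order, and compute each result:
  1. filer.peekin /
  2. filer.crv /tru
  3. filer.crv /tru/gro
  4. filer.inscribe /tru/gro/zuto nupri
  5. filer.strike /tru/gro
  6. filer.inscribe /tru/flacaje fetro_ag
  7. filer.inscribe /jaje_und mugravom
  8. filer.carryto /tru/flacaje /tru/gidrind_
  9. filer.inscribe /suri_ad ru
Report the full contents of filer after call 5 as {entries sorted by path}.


Answer: {tru/, tru/gro/, tru/gro/zuto=nupri}

Derivation:
-- 1. filer.peekin(p→/) => []
-- 2. filer.crv(p→/tru) => ok
-- 3. filer.crv(p→/tru/gro) => ok
-- 4. filer.inscribe(p→/tru/gro/zuto, c→nupri) => created
-- 5. filer.strike(p→/tru/gro) => ToolError: not empty
-- 6. filer.inscribe(p→/tru/flacaje, c→fetro_ag) => created
-- 7. filer.inscribe(p→/jaje_und, c→mugravom) => created
-- 8. filer.carryto(s→/tru/flacaje, d→/tru/gidrind_) => ok
-- 9. filer.inscribe(p→/suri_ad, c→ru) => created


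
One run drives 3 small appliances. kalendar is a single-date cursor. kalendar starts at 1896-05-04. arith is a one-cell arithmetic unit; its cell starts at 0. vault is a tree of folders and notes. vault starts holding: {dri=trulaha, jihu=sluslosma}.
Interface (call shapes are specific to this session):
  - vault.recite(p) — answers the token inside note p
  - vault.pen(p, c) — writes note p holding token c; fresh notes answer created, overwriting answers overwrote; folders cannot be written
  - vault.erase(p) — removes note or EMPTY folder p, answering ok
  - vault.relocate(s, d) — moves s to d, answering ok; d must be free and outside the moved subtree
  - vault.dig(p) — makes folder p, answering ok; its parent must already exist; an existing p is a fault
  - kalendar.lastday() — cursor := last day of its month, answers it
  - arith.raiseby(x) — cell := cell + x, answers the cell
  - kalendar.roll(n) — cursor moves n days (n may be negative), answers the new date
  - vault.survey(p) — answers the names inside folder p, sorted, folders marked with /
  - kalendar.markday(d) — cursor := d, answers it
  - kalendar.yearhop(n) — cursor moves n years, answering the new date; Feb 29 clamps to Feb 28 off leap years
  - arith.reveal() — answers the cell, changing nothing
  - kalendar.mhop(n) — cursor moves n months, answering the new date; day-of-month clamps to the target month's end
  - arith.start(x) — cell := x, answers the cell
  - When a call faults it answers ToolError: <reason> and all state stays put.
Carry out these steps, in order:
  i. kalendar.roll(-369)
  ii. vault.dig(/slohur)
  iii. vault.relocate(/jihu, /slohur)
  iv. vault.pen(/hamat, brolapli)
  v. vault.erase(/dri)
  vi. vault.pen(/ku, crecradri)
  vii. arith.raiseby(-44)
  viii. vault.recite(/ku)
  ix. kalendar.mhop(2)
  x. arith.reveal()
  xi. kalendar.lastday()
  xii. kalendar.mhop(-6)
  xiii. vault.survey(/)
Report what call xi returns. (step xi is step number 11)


[in] kalendar.roll n→-369
:: 1895-05-01
[in] vault.dig p→/slohur
:: ok
[in] vault.relocate s→/jihu d→/slohur
:: ToolError: exists
[in] vault.pen p→/hamat c→brolapli
:: created
[in] vault.erase p→/dri
:: ok
[in] vault.pen p→/ku c→crecradri
:: created
[in] arith.raiseby x→-44
:: -44
[in] vault.recite p→/ku
:: crecradri
[in] kalendar.mhop n→2
:: 1895-07-01
[in] arith.reveal
:: -44
[in] kalendar.lastday
:: 1895-07-31
[in] kalendar.mhop n→-6
:: 1895-01-31
[in] vault.survey p→/
:: [hamat, jihu, ku, slohur/]

Answer: 1895-07-31


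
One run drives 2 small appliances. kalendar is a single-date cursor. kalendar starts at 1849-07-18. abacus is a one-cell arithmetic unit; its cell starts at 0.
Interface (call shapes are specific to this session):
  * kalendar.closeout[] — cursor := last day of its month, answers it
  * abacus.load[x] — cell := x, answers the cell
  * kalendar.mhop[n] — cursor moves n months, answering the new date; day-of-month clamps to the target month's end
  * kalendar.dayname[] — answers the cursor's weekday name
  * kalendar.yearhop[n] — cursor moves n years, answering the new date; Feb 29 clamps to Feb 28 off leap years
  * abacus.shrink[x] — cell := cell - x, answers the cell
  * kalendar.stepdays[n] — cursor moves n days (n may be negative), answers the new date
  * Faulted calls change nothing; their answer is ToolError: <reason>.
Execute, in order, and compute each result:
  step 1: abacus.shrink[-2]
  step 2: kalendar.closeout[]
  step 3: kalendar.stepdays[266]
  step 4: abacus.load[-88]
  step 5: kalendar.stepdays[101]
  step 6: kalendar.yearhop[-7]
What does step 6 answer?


Answer: 1843-08-02

Derivation:
// 1. abacus.shrink(x='-2') -> 2
// 2. kalendar.closeout() -> 1849-07-31
// 3. kalendar.stepdays(n='266') -> 1850-04-23
// 4. abacus.load(x='-88') -> -88
// 5. kalendar.stepdays(n='101') -> 1850-08-02
// 6. kalendar.yearhop(n='-7') -> 1843-08-02


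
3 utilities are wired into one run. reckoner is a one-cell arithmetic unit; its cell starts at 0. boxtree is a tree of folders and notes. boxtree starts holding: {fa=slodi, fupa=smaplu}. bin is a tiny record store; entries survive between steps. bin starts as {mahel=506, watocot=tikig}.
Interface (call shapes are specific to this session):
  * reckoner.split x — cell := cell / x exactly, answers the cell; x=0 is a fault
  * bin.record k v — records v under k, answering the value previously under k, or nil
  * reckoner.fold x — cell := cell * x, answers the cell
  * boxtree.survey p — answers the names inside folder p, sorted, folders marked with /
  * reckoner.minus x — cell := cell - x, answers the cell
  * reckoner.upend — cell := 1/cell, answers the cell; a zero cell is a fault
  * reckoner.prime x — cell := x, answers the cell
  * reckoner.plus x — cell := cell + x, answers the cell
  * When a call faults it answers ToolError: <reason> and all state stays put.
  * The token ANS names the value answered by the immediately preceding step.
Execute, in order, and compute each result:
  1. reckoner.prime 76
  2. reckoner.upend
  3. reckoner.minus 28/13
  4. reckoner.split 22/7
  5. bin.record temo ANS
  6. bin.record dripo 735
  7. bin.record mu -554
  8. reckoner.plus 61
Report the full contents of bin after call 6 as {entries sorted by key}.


# prime(76) => 76
# upend() => 1/76
# minus(28/13) => -2115/988
# split(22/7) => -14805/21736
# record(temo, ANS) => nil
# record(dripo, 735) => nil
# record(mu, -554) => nil
# plus(61) => 1311091/21736

Answer: {dripo=735, mahel=506, temo=-14805/21736, watocot=tikig}


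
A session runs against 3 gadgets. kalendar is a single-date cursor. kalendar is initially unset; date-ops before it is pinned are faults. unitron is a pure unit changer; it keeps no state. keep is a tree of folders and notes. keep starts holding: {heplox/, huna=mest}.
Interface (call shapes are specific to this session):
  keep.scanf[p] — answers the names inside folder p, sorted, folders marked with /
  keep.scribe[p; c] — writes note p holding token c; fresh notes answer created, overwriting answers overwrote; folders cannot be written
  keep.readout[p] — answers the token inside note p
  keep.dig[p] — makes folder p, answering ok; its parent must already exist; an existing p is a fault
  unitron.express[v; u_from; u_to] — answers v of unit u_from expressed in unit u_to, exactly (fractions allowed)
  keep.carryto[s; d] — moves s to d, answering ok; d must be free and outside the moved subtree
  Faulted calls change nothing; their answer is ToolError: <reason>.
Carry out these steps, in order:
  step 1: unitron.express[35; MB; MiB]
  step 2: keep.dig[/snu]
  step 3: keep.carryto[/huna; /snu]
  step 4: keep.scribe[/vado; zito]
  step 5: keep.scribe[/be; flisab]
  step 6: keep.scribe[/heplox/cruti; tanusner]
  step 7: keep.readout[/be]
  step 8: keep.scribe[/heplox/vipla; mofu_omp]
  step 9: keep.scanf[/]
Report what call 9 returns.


==> unitron.express(35, MB, MiB)
<== 546875/16384
==> keep.dig(/snu)
<== ok
==> keep.carryto(/huna, /snu)
<== ToolError: exists
==> keep.scribe(/vado, zito)
<== created
==> keep.scribe(/be, flisab)
<== created
==> keep.scribe(/heplox/cruti, tanusner)
<== created
==> keep.readout(/be)
<== flisab
==> keep.scribe(/heplox/vipla, mofu_omp)
<== created
==> keep.scanf(/)
<== [be, heplox/, huna, snu/, vado]

Answer: [be, heplox/, huna, snu/, vado]


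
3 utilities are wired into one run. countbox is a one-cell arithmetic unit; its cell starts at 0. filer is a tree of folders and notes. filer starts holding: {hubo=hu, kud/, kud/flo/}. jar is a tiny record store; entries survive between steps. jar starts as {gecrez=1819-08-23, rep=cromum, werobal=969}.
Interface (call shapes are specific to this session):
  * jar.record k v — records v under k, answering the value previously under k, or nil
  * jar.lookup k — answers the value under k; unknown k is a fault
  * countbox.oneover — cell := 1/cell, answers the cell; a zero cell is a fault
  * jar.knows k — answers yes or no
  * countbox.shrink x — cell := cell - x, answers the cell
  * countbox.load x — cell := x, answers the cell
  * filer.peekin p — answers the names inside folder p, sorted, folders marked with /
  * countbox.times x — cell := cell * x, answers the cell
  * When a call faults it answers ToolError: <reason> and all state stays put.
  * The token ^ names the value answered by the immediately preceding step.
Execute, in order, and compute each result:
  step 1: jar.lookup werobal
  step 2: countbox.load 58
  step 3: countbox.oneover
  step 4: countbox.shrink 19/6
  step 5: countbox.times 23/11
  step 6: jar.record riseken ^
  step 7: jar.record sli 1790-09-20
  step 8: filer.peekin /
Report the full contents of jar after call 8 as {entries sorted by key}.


Using jar.lookup on k→werobal, giving 969.
Then countbox.load on x→58, → 58.
Next I call countbox.oneover, and see 1/58.
Now I run countbox.shrink on x→19/6, giving -274/87.
I run countbox.times on x→23/11, and get -6302/957.
Then jar.record on k→riseken, v→^, which returns nil.
Now I run jar.record on k→sli, v→1790-09-20: nil.
I use filer.peekin on p→/: [hubo, kud/].

Answer: {gecrez=1819-08-23, rep=cromum, riseken=-6302/957, sli=1790-09-20, werobal=969}


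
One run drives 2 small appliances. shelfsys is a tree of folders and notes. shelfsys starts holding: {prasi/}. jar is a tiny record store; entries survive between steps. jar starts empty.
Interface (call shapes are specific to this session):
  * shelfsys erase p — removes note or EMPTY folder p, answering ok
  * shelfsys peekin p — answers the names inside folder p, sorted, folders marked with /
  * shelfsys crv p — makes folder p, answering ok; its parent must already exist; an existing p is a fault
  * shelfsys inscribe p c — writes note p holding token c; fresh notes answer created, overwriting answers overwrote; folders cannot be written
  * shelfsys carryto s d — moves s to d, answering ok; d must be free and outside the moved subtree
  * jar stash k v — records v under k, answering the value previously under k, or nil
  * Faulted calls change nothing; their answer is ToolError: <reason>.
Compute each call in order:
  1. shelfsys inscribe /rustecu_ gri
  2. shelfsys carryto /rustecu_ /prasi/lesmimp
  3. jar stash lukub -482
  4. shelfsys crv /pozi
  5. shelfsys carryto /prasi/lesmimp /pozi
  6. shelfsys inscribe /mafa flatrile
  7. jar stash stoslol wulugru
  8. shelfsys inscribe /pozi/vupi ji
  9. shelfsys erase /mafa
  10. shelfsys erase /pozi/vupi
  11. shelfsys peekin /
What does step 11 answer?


>> shelfsys inscribe(/rustecu_, gri)
<< created
>> shelfsys carryto(/rustecu_, /prasi/lesmimp)
<< ok
>> jar stash(lukub, -482)
<< nil
>> shelfsys crv(/pozi)
<< ok
>> shelfsys carryto(/prasi/lesmimp, /pozi)
<< ToolError: exists
>> shelfsys inscribe(/mafa, flatrile)
<< created
>> jar stash(stoslol, wulugru)
<< nil
>> shelfsys inscribe(/pozi/vupi, ji)
<< created
>> shelfsys erase(/mafa)
<< ok
>> shelfsys erase(/pozi/vupi)
<< ok
>> shelfsys peekin(/)
<< [pozi/, prasi/]

Answer: [pozi/, prasi/]


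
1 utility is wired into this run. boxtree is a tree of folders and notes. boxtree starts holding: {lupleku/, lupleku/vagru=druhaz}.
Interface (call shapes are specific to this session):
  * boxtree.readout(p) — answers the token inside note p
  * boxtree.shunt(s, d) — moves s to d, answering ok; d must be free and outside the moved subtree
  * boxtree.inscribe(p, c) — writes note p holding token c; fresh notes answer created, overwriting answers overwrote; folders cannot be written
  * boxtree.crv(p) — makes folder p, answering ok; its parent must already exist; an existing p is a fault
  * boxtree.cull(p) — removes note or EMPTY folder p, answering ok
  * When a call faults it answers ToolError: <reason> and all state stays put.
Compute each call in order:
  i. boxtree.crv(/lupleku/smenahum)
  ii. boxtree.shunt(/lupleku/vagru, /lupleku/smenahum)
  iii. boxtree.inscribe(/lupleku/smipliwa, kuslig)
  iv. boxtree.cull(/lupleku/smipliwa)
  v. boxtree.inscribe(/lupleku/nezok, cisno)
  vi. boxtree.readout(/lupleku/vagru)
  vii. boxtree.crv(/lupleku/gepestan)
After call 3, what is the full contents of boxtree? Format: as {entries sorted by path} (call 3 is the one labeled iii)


Answer: {lupleku/, lupleku/smenahum/, lupleku/smipliwa=kuslig, lupleku/vagru=druhaz}

Derivation:
Do: crv[p=/lupleku/smenahum]
See: ok
Do: shunt[s=/lupleku/vagru; d=/lupleku/smenahum]
See: ToolError: exists
Do: inscribe[p=/lupleku/smipliwa; c=kuslig]
See: created
Do: cull[p=/lupleku/smipliwa]
See: ok
Do: inscribe[p=/lupleku/nezok; c=cisno]
See: created
Do: readout[p=/lupleku/vagru]
See: druhaz
Do: crv[p=/lupleku/gepestan]
See: ok


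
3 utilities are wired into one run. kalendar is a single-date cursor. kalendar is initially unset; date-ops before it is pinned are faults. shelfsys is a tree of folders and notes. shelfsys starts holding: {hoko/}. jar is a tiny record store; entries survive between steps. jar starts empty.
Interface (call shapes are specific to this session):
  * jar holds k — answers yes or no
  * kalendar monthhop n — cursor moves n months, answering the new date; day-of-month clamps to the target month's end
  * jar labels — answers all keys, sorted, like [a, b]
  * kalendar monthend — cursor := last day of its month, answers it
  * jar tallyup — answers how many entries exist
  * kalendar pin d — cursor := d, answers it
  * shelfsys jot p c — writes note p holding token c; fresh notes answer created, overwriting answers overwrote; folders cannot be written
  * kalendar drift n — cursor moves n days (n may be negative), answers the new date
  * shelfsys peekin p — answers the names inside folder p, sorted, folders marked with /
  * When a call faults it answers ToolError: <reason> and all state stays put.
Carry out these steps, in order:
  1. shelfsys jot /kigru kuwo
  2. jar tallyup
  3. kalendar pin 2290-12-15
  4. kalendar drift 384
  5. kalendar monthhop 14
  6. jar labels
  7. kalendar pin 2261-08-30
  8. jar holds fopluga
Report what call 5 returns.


! shelfsys jot(p: /kigru, c: kuwo) => created
! jar tallyup() => 0
! kalendar pin(d: 2290-12-15) => 2290-12-15
! kalendar drift(n: 384) => 2292-01-03
! kalendar monthhop(n: 14) => 2293-03-03
! jar labels() => []
! kalendar pin(d: 2261-08-30) => 2261-08-30
! jar holds(k: fopluga) => no

Answer: 2293-03-03


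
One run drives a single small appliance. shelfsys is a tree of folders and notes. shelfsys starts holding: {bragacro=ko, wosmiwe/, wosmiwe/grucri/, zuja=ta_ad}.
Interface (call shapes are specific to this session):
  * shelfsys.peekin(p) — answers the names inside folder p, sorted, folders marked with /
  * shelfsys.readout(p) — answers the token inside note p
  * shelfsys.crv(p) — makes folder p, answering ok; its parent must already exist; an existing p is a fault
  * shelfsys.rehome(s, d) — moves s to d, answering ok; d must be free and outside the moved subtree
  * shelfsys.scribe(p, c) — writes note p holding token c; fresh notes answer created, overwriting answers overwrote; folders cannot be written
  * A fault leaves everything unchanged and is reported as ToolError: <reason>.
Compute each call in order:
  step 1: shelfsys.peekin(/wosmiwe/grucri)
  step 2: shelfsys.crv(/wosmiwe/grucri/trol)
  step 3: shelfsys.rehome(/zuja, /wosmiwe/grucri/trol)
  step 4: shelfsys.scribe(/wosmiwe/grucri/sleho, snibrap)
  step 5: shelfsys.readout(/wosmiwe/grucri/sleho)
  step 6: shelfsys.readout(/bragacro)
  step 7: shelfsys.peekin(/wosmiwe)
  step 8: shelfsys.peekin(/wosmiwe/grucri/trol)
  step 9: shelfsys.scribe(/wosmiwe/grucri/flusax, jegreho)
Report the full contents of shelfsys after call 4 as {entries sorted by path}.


Answer: {bragacro=ko, wosmiwe/, wosmiwe/grucri/, wosmiwe/grucri/sleho=snibrap, wosmiwe/grucri/trol/, zuja=ta_ad}

Derivation:
> shelfsys.peekin /wosmiwe/grucri
= []
> shelfsys.crv /wosmiwe/grucri/trol
= ok
> shelfsys.rehome /zuja /wosmiwe/grucri/trol
= ToolError: exists
> shelfsys.scribe /wosmiwe/grucri/sleho snibrap
= created
> shelfsys.readout /wosmiwe/grucri/sleho
= snibrap
> shelfsys.readout /bragacro
= ko
> shelfsys.peekin /wosmiwe
= [grucri/]
> shelfsys.peekin /wosmiwe/grucri/trol
= []
> shelfsys.scribe /wosmiwe/grucri/flusax jegreho
= created


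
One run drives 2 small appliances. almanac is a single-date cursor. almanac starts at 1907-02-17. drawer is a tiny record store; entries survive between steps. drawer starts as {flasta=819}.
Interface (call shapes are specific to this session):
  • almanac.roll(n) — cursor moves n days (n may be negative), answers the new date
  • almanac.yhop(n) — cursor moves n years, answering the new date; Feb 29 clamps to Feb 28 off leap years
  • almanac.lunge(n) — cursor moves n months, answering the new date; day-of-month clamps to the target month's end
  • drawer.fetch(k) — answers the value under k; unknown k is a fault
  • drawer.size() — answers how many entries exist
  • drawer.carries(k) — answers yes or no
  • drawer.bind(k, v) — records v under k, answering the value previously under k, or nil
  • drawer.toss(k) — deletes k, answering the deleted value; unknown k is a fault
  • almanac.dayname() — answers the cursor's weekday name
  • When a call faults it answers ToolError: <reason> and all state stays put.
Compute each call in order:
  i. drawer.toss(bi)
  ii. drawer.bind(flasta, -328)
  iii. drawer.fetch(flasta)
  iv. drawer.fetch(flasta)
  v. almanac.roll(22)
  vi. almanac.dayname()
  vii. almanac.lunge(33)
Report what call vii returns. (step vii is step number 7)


% drawer.toss k→bi
= ToolError: no such key bi
% drawer.bind k→flasta v→-328
= 819
% drawer.fetch k→flasta
= -328
% drawer.fetch k→flasta
= -328
% almanac.roll n→22
= 1907-03-11
% almanac.dayname
= Monday
% almanac.lunge n→33
= 1909-12-11

Answer: 1909-12-11


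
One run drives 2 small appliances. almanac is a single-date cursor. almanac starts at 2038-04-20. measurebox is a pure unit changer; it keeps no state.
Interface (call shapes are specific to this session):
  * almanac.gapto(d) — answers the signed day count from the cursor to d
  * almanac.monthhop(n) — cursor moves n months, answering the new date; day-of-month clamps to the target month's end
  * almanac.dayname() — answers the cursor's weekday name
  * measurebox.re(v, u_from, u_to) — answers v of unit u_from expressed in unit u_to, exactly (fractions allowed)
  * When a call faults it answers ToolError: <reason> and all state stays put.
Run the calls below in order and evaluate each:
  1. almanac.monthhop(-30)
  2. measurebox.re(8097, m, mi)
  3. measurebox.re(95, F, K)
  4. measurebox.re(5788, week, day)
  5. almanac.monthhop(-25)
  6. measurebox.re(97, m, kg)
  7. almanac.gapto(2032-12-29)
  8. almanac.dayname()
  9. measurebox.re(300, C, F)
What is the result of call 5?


> almanac.monthhop n: -30
:: 2035-10-20
> measurebox.re v: 8097 u_from: m u_to: mi
:: 337375/67056
> measurebox.re v: 95 u_from: F u_to: K
:: 6163/20
> measurebox.re v: 5788 u_from: week u_to: day
:: 40516
> almanac.monthhop n: -25
:: 2033-09-20
> measurebox.re v: 97 u_from: m u_to: kg
:: ToolError: incompatible units
> almanac.gapto d: 2032-12-29
:: -265
> almanac.dayname
:: Tuesday
> measurebox.re v: 300 u_from: C u_to: F
:: 572

Answer: 2033-09-20


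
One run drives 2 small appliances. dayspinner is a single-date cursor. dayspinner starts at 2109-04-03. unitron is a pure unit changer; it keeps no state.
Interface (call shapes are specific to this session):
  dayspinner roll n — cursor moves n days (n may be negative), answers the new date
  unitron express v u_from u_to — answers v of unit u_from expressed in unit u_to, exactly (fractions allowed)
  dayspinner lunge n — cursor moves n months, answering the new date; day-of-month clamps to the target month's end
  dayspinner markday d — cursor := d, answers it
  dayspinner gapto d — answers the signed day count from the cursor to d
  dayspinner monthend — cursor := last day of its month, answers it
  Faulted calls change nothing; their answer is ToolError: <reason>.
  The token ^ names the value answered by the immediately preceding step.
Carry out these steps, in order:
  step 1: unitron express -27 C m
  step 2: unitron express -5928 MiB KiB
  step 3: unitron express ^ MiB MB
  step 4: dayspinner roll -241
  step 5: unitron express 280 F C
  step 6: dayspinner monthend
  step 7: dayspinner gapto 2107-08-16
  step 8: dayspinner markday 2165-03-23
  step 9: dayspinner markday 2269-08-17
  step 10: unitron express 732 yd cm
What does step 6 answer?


Answer: 2108-08-31

Derivation:
Invoking unitron express on v='-27', u_from='C', u_to='m', yielding ToolError: incompatible units.
I run unitron express on v='-5928', u_from='MiB', u_to='KiB', — result: -6070272.
I call unitron express on v='^', u_from='MiB', u_to='MB', and observe -99455336448/15625.
I use dayspinner roll on n='-241', giving 2108-08-05.
I call unitron express on v='280', u_from='F', u_to='C', giving 1240/9.
Calling dayspinner monthend(), and see 2108-08-31.
I call dayspinner gapto on d='2107-08-16', giving -381.
I call dayspinner markday on d='2165-03-23', — result: 2165-03-23.
Invoking dayspinner markday on d='2269-08-17', — result: 2269-08-17.
Then unitron express on v='732', u_from='yd', u_to='cm': 1673352/25.


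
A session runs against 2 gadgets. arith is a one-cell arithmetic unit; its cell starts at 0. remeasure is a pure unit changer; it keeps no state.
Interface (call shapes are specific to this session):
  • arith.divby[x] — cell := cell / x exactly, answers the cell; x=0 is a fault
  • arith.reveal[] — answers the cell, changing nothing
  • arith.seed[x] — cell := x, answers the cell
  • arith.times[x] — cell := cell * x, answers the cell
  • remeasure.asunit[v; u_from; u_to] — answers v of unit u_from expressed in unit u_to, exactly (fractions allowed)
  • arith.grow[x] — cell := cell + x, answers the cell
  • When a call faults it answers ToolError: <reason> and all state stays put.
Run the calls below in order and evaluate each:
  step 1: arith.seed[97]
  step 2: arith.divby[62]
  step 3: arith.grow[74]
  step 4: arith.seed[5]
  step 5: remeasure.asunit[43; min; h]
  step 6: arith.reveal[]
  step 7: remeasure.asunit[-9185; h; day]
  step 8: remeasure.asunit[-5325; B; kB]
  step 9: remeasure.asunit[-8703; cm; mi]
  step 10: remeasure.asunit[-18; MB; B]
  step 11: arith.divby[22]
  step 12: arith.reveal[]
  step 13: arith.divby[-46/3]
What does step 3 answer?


Answer: 4685/62

Derivation:
// 1. arith.seed(x=97) : 97
// 2. arith.divby(x=62) : 97/62
// 3. arith.grow(x=74) : 4685/62
// 4. arith.seed(x=5) : 5
// 5. remeasure.asunit(v=43, u_from=min, u_to=h) : 43/60
// 6. arith.reveal() : 5
// 7. remeasure.asunit(v=-9185, u_from=h, u_to=day) : -9185/24
// 8. remeasure.asunit(v=-5325, u_from=B, u_to=kB) : -213/40
// 9. remeasure.asunit(v=-8703, u_from=cm, u_to=mi) : -4835/89408
// 10. remeasure.asunit(v=-18, u_from=MB, u_to=B) : -18000000
// 11. arith.divby(x=22) : 5/22
// 12. arith.reveal() : 5/22
// 13. arith.divby(x=-46/3) : -15/1012


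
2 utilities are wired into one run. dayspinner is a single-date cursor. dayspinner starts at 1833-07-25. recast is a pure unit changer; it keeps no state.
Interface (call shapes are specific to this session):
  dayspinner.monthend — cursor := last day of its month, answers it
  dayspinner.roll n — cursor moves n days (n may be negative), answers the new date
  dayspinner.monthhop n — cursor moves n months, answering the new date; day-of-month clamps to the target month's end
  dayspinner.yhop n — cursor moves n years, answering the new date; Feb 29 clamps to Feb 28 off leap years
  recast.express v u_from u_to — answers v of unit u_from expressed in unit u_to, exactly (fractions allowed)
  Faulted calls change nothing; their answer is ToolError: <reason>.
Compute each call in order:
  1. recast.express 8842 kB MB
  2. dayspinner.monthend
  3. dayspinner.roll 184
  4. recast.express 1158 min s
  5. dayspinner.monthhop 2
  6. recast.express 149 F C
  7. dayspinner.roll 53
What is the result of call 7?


;; 1. recast.express(8842, kB, MB) ~> 4421/500
;; 2. dayspinner.monthend() ~> 1833-07-31
;; 3. dayspinner.roll(184) ~> 1834-01-31
;; 4. recast.express(1158, min, s) ~> 69480
;; 5. dayspinner.monthhop(2) ~> 1834-03-31
;; 6. recast.express(149, F, C) ~> 65
;; 7. dayspinner.roll(53) ~> 1834-05-23

Answer: 1834-05-23
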